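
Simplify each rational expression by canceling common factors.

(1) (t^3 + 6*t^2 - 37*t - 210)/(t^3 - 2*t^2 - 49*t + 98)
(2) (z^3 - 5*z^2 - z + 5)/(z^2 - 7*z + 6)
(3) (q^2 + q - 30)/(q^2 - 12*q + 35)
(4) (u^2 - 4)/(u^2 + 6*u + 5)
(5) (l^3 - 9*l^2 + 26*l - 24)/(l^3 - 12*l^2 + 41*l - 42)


(1) = (t^2 - t - 30)/(t^2 - 9*t + 14)
(2) = (z^2 - 4*z - 5)/(z - 6)
(3) = (q + 6)/(q - 7)
(4) = (u^2 - 4)/(u^2 + 6*u + 5)
(5) = (l - 4)/(l - 7)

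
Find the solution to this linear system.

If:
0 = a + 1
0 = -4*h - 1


Then:
a = -1
h = -1/4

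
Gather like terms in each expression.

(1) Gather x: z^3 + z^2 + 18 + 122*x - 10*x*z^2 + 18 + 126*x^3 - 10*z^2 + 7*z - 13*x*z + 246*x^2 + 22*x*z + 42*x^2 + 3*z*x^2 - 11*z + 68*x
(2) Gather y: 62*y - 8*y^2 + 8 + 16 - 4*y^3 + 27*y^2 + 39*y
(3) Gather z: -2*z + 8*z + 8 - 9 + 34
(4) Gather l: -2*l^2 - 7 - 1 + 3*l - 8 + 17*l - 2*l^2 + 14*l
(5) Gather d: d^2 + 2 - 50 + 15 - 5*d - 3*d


(1) = 126*x^3 + x^2*(3*z + 288) + x*(-10*z^2 + 9*z + 190) + z^3 - 9*z^2 - 4*z + 36
(2) = -4*y^3 + 19*y^2 + 101*y + 24
(3) = 6*z + 33
(4) = -4*l^2 + 34*l - 16
(5) = d^2 - 8*d - 33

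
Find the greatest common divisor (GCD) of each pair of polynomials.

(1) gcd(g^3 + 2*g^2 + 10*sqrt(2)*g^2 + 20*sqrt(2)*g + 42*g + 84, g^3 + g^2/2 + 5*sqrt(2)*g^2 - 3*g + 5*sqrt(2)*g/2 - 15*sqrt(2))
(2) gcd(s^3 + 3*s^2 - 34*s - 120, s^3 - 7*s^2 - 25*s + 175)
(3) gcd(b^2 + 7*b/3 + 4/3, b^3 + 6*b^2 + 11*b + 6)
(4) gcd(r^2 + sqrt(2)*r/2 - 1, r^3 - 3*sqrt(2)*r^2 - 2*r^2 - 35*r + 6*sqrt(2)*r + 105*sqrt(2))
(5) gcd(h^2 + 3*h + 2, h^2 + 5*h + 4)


(1) = g + 2
(2) = gcd((s - 6)*(s + 4)*(s + 5), (s - 7)*(s - 5)*(s + 5)) = s + 5
(3) = b + 1
(4) = 1
(5) = gcd((h + 1)*(h + 2), (h + 1)*(h + 4)) = h + 1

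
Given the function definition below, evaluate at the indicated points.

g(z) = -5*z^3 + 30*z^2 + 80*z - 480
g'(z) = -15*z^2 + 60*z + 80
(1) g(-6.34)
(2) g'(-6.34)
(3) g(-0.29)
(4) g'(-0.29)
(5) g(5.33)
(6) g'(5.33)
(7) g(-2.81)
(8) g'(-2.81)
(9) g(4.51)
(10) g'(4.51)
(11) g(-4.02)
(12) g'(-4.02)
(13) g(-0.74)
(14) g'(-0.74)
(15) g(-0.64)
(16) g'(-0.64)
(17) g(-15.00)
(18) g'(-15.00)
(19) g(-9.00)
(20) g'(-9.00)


(1) = 1492.87
(2) = -903.33
(3) = -500.56
(4) = 61.34
(5) = 41.57
(6) = -26.33
(7) = -356.98
(8) = -207.04
(9) = 32.33
(10) = 45.50
(11) = 8.04
(12) = -403.61
(13) = -520.75
(14) = 27.39
(15) = -517.60
(16) = 35.46
(17) = 21945.00
(18) = -4195.00
(19) = 4875.00
(20) = -1675.00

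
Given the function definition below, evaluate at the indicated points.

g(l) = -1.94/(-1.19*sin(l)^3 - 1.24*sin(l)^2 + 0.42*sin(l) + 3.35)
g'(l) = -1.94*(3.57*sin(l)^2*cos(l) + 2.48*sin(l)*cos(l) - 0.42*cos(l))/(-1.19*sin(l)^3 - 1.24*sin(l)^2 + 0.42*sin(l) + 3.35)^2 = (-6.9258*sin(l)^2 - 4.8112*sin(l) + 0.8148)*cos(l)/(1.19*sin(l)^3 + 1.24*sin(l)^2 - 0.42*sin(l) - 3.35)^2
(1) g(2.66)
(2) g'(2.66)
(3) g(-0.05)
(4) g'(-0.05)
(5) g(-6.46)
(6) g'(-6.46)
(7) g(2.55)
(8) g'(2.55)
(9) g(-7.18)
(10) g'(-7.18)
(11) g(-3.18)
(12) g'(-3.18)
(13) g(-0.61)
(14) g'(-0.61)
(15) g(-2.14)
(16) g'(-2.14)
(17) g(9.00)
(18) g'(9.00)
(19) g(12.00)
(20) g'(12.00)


(1) = -0.61
(2) = 0.26
(3) = -0.58
(4) = 0.09
(5) = -0.60
(6) = 0.14
(7) = -0.65
(8) = 0.37
(9) = -0.68
(10) = 0.03
(11) = -0.58
(12) = -0.05
(13) = -0.66
(14) = 0.12
(15) = -0.69
(16) = 0.00
(17) = -0.60
(18) = 0.20
(19) = -0.66
(20) = 0.14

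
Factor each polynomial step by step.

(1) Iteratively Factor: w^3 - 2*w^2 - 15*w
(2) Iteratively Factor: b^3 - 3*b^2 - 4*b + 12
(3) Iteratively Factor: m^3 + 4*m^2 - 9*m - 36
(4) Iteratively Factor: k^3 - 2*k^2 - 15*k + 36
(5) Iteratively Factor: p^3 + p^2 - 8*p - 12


(1) = (w)*(w^2 - 2*w - 15) = w*(w - 5)*(w + 3)
(2) = (b + 2)*(b^2 - 5*b + 6) = (b - 2)*(b + 2)*(b - 3)
(3) = (m + 3)*(m^2 + m - 12) = (m - 3)*(m + 3)*(m + 4)
(4) = (k + 4)*(k^2 - 6*k + 9) = (k - 3)*(k + 4)*(k - 3)
(5) = (p + 2)*(p^2 - p - 6) = (p - 3)*(p + 2)*(p + 2)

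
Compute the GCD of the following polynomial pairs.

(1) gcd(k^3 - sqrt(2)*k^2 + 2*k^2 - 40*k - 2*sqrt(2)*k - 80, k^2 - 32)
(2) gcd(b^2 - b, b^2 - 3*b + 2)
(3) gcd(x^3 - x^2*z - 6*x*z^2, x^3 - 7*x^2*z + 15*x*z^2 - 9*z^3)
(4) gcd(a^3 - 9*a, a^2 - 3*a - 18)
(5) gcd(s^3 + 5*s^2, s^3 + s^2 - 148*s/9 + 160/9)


(1) = k + 4*sqrt(2)
(2) = gcd(b*(b - 1), (b - 2)*(b - 1)) = b - 1
(3) = x - 3*z
(4) = a + 3
(5) = s + 5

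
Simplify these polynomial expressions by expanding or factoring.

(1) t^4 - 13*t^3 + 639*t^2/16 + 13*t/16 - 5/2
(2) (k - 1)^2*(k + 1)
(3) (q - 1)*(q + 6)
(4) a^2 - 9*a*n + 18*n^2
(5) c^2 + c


(1) = (t - 8)*(t - 5)*(t - 1/4)*(t + 1/4)
(2) = k^3 - k^2 - k + 1
(3) = q^2 + 5*q - 6
(4) = (a - 6*n)*(a - 3*n)
(5) = c*(c + 1)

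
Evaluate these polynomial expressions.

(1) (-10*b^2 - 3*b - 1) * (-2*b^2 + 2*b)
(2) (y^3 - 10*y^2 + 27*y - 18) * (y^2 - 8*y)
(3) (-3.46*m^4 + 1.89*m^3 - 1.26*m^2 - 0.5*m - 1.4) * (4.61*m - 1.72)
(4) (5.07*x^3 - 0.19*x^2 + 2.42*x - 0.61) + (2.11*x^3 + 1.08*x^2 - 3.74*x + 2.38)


(1) = 20*b^4 - 14*b^3 - 4*b^2 - 2*b
(2) = y^5 - 18*y^4 + 107*y^3 - 234*y^2 + 144*y
(3) = -15.9506*m^5 + 14.6641*m^4 - 9.0594*m^3 - 0.1378*m^2 - 5.594*m + 2.408
(4) = 7.18*x^3 + 0.89*x^2 - 1.32*x + 1.77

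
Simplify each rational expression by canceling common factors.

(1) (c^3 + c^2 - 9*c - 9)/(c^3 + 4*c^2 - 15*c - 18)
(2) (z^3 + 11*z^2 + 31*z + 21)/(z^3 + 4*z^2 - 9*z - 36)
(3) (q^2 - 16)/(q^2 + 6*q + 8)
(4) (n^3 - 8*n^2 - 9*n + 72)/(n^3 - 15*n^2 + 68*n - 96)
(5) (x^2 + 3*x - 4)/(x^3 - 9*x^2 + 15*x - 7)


(1) = (c + 3)/(c + 6)
(2) = (z^2 + 8*z + 7)/(z^2 + z - 12)
(3) = (q - 4)/(q + 2)
(4) = (n + 3)/(n - 4)
(5) = (x + 4)/(x^2 - 8*x + 7)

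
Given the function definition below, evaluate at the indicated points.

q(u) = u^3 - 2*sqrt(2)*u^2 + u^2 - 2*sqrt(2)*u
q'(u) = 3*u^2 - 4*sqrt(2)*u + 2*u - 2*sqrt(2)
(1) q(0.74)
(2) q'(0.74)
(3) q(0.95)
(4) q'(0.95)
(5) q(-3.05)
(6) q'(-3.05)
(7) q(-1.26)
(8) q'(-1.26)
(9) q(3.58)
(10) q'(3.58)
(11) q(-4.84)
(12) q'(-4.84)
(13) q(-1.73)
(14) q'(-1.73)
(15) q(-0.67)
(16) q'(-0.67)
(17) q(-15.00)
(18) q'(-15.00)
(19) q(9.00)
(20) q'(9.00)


(1) = -2.69
(2) = -3.89
(3) = -3.48
(4) = -3.59
(5) = -36.75
(6) = 36.23
(7) = -1.34
(8) = 6.54
(9) = 12.32
(10) = 22.53
(11) = -142.52
(12) = 85.15
(13) = -5.76
(14) = 12.48
(15) = 0.77
(16) = 0.97
(17) = -3743.97
(18) = 727.02
(19) = 555.44
(20) = 207.26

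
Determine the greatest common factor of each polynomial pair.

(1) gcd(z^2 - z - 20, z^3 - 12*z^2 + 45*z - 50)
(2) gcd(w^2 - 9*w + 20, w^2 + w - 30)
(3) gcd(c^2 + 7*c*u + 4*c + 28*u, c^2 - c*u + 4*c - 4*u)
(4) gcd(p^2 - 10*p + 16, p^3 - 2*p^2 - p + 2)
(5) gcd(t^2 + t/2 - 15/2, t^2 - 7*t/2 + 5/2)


(1) = z - 5
(2) = gcd((w - 5)*(w - 4), (w - 5)*(w + 6)) = w - 5
(3) = gcd((c + 4)*(c + 7*u), (c + 4)*(c - u)) = c + 4
(4) = gcd((p - 8)*(p - 2), (p - 2)*(p - 1)*(p + 1)) = p - 2
(5) = t - 5/2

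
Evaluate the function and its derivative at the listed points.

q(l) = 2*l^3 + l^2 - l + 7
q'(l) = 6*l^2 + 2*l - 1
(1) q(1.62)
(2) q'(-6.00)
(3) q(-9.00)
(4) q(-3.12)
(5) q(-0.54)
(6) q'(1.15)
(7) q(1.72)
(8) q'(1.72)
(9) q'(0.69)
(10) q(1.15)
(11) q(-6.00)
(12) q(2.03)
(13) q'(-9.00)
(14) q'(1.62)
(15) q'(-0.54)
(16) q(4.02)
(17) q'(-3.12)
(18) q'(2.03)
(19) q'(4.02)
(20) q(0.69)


(1) = 16.51
(2) = 203.00
(3) = -1361.00
(4) = -40.89
(5) = 7.52
(6) = 9.23
(7) = 18.42
(8) = 20.19
(9) = 3.24
(10) = 10.21
(11) = -383.00
(12) = 25.82
(13) = 467.00
(14) = 17.99
(15) = -0.33
(16) = 149.07
(17) = 51.17
(18) = 27.79
(19) = 104.00
(20) = 7.44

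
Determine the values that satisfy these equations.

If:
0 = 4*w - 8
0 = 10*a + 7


Then:
a = -7/10
w = 2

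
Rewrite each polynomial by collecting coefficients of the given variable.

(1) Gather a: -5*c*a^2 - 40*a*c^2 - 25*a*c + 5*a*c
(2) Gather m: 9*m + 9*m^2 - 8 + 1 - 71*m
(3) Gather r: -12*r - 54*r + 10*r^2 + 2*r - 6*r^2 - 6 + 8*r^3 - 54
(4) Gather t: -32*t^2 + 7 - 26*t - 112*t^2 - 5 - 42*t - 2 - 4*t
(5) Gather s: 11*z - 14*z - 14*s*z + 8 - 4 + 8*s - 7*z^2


(1) = -5*a^2*c + a*(-40*c^2 - 20*c)
(2) = 9*m^2 - 62*m - 7
(3) = 8*r^3 + 4*r^2 - 64*r - 60
(4) = -144*t^2 - 72*t
(5) = s*(8 - 14*z) - 7*z^2 - 3*z + 4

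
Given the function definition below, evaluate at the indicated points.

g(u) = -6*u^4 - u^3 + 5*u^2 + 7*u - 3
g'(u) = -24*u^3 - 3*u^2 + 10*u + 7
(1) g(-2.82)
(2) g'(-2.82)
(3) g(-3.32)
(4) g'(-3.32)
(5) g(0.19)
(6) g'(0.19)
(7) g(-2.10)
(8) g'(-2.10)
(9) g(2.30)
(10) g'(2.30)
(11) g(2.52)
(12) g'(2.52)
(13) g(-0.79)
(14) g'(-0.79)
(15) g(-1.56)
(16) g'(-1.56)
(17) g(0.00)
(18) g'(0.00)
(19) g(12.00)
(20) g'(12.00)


(1) = -340.00
(2) = 493.16
(3) = -663.49
(4) = 819.00
(5) = -1.50
(6) = 8.63
(7) = -103.08
(8) = 195.03
(9) = -140.52
(10) = -277.88
(11) = -211.58
(12) = -370.92
(13) = -7.25
(14) = 9.06
(15) = -33.49
(16) = 75.21
(17) = -3.00
(18) = 7.00
(19) = -125343.00
(20) = -41777.00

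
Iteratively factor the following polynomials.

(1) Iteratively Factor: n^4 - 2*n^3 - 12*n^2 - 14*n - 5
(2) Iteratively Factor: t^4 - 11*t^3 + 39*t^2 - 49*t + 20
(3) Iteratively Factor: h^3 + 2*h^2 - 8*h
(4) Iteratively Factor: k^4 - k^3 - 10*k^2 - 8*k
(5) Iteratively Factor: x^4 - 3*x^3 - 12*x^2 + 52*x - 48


(1) = (n + 1)*(n^3 - 3*n^2 - 9*n - 5) = (n + 1)^2*(n^2 - 4*n - 5) = (n + 1)^3*(n - 5)
(2) = (t - 1)*(t^3 - 10*t^2 + 29*t - 20) = (t - 4)*(t - 1)*(t^2 - 6*t + 5) = (t - 4)*(t - 1)^2*(t - 5)
(3) = (h)*(h^2 + 2*h - 8) = h*(h - 2)*(h + 4)
(4) = (k)*(k^3 - k^2 - 10*k - 8) = k*(k + 1)*(k^2 - 2*k - 8) = k*(k - 4)*(k + 1)*(k + 2)
(5) = (x - 2)*(x^3 - x^2 - 14*x + 24) = (x - 3)*(x - 2)*(x^2 + 2*x - 8) = (x - 3)*(x - 2)^2*(x + 4)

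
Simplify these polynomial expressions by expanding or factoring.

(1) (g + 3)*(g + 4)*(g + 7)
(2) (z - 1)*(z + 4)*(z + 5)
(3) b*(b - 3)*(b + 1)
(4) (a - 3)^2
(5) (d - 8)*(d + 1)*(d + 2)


(1) = g^3 + 14*g^2 + 61*g + 84
(2) = z^3 + 8*z^2 + 11*z - 20
(3) = b^3 - 2*b^2 - 3*b
(4) = a^2 - 6*a + 9
(5) = d^3 - 5*d^2 - 22*d - 16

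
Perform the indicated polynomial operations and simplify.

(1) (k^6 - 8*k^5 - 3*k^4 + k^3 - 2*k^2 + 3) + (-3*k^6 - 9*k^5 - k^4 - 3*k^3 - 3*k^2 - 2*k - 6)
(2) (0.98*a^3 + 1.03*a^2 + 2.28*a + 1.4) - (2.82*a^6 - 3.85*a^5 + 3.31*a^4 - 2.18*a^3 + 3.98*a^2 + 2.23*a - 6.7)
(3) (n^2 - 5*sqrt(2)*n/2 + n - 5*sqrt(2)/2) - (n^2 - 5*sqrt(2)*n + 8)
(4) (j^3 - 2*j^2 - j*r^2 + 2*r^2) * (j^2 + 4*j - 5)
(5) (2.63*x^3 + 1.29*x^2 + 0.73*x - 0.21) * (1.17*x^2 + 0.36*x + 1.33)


(1) = -2*k^6 - 17*k^5 - 4*k^4 - 2*k^3 - 5*k^2 - 2*k - 3
(2) = -2.82*a^6 + 3.85*a^5 - 3.31*a^4 + 3.16*a^3 - 2.95*a^2 + 0.05*a + 8.1
(3) = n + 5*sqrt(2)*n/2 - 8 - 5*sqrt(2)/2
(4) = j^5 + 2*j^4 - j^3*r^2 - 13*j^3 - 2*j^2*r^2 + 10*j^2 + 13*j*r^2 - 10*r^2
(5) = 3.0771*x^5 + 2.4561*x^4 + 4.8164*x^3 + 1.7328*x^2 + 0.8953*x - 0.2793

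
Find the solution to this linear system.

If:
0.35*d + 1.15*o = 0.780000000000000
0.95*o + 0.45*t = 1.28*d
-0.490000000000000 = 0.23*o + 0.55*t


Then:
d = 0.08
o = 0.65
t = -1.16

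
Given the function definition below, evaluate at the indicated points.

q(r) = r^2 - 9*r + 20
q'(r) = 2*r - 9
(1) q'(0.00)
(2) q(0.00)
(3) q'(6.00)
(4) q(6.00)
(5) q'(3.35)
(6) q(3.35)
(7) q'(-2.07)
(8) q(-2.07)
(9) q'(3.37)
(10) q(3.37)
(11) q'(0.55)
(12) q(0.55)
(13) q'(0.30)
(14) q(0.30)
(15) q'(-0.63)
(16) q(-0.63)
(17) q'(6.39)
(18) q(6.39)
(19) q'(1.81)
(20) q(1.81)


(1) = -9.00
(2) = 20.00
(3) = 3.00
(4) = 2.00
(5) = -2.30
(6) = 1.07
(7) = -13.14
(8) = 42.91
(9) = -2.26
(10) = 1.03
(11) = -7.90
(12) = 15.35
(13) = -8.40
(14) = 17.39
(15) = -10.26
(16) = 26.07
(17) = 3.78
(18) = 3.32
(19) = -5.38
(20) = 6.99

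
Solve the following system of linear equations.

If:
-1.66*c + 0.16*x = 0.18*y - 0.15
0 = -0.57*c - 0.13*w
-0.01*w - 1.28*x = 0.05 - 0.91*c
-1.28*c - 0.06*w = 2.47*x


Then:
c = 0.03
w = -0.15
x = -0.01
y = 0.51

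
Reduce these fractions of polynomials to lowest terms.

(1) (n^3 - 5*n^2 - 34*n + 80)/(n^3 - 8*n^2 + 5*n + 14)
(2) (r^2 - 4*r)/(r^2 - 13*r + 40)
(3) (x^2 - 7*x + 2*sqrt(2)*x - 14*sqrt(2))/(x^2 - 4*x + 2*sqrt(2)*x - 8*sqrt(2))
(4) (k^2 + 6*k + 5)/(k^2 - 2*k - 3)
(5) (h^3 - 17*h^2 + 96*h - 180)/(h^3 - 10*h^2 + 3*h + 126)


(1) = (n^2 - 3*n - 40)/(n^2 - 6*n - 7)
(2) = (r^2 - 4*r)/(r^2 - 13*r + 40)
(3) = (x - 7)/(x - 4)
(4) = (k + 5)/(k - 3)
(5) = (h^2 - 11*h + 30)/(h^2 - 4*h - 21)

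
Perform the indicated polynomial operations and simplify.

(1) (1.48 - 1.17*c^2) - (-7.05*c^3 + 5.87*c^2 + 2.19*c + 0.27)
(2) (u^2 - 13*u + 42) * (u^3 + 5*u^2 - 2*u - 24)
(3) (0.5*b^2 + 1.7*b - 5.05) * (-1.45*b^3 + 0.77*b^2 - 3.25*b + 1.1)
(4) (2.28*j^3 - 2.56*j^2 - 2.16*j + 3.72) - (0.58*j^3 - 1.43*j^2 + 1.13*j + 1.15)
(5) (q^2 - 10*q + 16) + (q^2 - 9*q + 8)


(1) = 7.05*c^3 - 7.04*c^2 - 2.19*c + 1.21
(2) = u^5 - 8*u^4 - 25*u^3 + 212*u^2 + 228*u - 1008
(3) = -0.725*b^5 - 2.08*b^4 + 7.0065*b^3 - 8.8635*b^2 + 18.2825*b - 5.555
(4) = 1.7*j^3 - 1.13*j^2 - 3.29*j + 2.57
(5) = 2*q^2 - 19*q + 24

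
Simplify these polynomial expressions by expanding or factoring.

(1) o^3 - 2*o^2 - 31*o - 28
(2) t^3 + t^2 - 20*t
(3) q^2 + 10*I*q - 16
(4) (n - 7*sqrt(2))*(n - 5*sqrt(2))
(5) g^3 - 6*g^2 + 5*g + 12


(1) = (o - 7)*(o + 1)*(o + 4)
(2) = t*(t - 4)*(t + 5)
(3) = (q + 2*I)*(q + 8*I)
(4) = n^2 - 12*sqrt(2)*n + 70
(5) = (g - 4)*(g - 3)*(g + 1)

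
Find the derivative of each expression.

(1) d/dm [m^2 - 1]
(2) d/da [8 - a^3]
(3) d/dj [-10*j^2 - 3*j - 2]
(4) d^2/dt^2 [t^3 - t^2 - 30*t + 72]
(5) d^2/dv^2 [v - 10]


(1) = 2*m
(2) = -3*a^2
(3) = -20*j - 3
(4) = 6*t - 2
(5) = 0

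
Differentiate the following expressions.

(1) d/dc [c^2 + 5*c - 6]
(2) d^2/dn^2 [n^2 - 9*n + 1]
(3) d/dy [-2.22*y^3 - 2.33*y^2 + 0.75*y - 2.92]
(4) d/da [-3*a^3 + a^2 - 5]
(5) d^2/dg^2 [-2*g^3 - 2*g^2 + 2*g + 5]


(1) = 2*c + 5
(2) = 2
(3) = -6.66*y^2 - 4.66*y + 0.75
(4) = a*(2 - 9*a)
(5) = -12*g - 4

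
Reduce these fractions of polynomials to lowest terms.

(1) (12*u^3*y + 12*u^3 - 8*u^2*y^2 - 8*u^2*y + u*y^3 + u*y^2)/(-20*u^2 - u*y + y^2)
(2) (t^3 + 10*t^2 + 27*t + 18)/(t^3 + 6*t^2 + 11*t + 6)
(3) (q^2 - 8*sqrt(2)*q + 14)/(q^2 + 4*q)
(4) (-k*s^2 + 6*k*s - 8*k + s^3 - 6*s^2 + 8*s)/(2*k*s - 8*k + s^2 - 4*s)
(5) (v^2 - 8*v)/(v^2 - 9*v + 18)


(1) = (12*u^3*y + 12*u^3 - 8*u^2*y^2 - 8*u^2*y + u*y^3 + u*y^2)/(-20*u^2 - u*y + y^2)
(2) = (t + 6)/(t + 2)
(3) = (q^2 - 8*sqrt(2)*q + 14)/(q^2 + 4*q)
(4) = (-k*s + 2*k + s^2 - 2*s)/(2*k + s)
(5) = (v^2 - 8*v)/(v^2 - 9*v + 18)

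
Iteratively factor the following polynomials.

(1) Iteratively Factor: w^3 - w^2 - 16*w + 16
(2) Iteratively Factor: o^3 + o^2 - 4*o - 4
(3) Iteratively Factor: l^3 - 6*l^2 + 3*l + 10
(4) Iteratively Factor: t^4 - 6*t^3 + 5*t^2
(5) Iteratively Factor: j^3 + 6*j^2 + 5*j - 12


(1) = (w - 1)*(w^2 - 16) = (w - 1)*(w + 4)*(w - 4)
(2) = (o + 2)*(o^2 - o - 2) = (o - 2)*(o + 2)*(o + 1)
(3) = (l - 5)*(l^2 - l - 2) = (l - 5)*(l - 2)*(l + 1)
(4) = (t - 1)*(t^3 - 5*t^2) = t*(t - 1)*(t^2 - 5*t) = t*(t - 5)*(t - 1)*(t)
(5) = (j + 3)*(j^2 + 3*j - 4) = (j - 1)*(j + 3)*(j + 4)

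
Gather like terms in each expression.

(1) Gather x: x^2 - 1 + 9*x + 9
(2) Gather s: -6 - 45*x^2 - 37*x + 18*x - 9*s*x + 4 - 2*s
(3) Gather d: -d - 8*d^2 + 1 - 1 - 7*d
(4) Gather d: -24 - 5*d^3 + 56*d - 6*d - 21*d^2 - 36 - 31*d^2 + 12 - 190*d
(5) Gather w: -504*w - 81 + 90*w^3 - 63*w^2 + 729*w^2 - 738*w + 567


(1) = x^2 + 9*x + 8
(2) = s*(-9*x - 2) - 45*x^2 - 19*x - 2
(3) = -8*d^2 - 8*d
(4) = -5*d^3 - 52*d^2 - 140*d - 48
(5) = 90*w^3 + 666*w^2 - 1242*w + 486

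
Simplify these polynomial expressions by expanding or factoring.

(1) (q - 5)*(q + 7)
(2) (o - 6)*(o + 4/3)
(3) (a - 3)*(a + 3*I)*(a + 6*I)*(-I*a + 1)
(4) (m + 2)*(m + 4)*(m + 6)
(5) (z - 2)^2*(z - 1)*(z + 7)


(1) = q^2 + 2*q - 35
(2) = o^2 - 14*o/3 - 8
(3) = -I*a^4 + 10*a^3 + 3*I*a^3 - 30*a^2 + 27*I*a^2 - 18*a - 81*I*a + 54
(4) = m^3 + 12*m^2 + 44*m + 48
(5) = z^4 + 2*z^3 - 27*z^2 + 52*z - 28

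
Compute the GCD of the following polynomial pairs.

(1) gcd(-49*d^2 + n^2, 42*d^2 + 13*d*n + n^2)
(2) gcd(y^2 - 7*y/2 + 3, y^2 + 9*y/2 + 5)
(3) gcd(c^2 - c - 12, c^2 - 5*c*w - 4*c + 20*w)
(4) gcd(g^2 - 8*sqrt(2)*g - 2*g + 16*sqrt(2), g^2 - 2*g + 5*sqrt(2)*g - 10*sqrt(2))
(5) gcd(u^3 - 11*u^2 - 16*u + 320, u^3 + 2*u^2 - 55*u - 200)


(1) = gcd((-7*d + n)*(7*d + n), (6*d + n)*(7*d + n)) = 7*d + n
(2) = gcd((y - 2)*(y - 3/2), (y + 2)*(y + 5/2)) = 1
(3) = c - 4
(4) = g - 2
(5) = gcd((u - 8)^2*(u + 5), (u - 8)*(u + 5)^2) = u^2 - 3*u - 40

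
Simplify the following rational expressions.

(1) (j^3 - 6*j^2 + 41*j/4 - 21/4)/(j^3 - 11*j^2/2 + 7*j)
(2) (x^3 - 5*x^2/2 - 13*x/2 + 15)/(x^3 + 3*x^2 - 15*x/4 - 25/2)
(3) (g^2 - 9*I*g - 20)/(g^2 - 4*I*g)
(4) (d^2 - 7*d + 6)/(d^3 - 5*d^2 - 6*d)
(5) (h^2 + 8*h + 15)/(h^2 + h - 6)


(1) = (2*j^2 - 5*j + 3)/(2*j^2 - 4*j)
(2) = (2*x - 6)/(2*x + 5)
(3) = (g - 5*I)/g
(4) = (d - 1)/(d^2 + d)
(5) = (h + 5)/(h - 2)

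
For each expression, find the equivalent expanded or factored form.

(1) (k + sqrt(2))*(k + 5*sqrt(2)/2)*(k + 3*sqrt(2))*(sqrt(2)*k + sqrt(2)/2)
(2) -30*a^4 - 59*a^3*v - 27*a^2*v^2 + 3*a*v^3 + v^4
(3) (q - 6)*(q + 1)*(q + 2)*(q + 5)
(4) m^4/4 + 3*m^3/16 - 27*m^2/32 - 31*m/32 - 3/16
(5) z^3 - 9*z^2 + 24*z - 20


(1) = sqrt(2)*k^4 + sqrt(2)*k^3/2 + 13*k^3 + 13*k^2/2 + 26*sqrt(2)*k^2 + 13*sqrt(2)*k + 30*k + 15
(2) = (-5*a + v)*(a + v)^2*(6*a + v)
(3) = q^4 + 2*q^3 - 31*q^2 - 92*q - 60
(4) = (m/4 + 1/4)*(m - 2)*(m + 1/4)*(m + 3/2)
(5) = (z - 5)*(z - 2)^2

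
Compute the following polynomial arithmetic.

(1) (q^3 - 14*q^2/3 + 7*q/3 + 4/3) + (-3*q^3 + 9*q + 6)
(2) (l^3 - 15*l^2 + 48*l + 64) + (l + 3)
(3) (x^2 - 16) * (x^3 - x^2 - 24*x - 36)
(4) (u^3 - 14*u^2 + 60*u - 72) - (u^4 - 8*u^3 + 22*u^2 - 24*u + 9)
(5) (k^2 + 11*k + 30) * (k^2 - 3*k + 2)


(1) = -2*q^3 - 14*q^2/3 + 34*q/3 + 22/3
(2) = l^3 - 15*l^2 + 49*l + 67
(3) = x^5 - x^4 - 40*x^3 - 20*x^2 + 384*x + 576
(4) = -u^4 + 9*u^3 - 36*u^2 + 84*u - 81
(5) = k^4 + 8*k^3 - k^2 - 68*k + 60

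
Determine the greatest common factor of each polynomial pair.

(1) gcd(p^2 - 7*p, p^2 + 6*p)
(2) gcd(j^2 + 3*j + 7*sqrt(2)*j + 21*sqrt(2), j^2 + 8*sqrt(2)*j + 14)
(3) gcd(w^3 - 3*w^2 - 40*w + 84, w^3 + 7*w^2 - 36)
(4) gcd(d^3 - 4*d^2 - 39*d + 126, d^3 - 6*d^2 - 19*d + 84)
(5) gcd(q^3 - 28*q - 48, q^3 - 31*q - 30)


(1) = gcd(p*(p - 7), p*(p + 6)) = p
(2) = gcd((j + 3)*(j + 7*sqrt(2)), (j + sqrt(2))*(j + 7*sqrt(2))) = j + 7*sqrt(2)
(3) = gcd((w - 7)*(w - 2)*(w + 6), (w - 2)*(w + 3)*(w + 6)) = w^2 + 4*w - 12
(4) = gcd((d - 7)*(d - 3)*(d + 6), (d - 7)*(d - 3)*(d + 4)) = d^2 - 10*d + 21
(5) = q - 6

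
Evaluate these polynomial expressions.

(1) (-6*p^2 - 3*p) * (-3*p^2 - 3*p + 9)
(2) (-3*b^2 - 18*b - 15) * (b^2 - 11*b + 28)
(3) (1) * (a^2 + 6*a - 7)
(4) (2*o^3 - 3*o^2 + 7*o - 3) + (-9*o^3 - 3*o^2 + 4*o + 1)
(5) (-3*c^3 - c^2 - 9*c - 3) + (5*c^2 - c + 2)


(1) = 18*p^4 + 27*p^3 - 45*p^2 - 27*p
(2) = -3*b^4 + 15*b^3 + 99*b^2 - 339*b - 420
(3) = a^2 + 6*a - 7
(4) = -7*o^3 - 6*o^2 + 11*o - 2
(5) = -3*c^3 + 4*c^2 - 10*c - 1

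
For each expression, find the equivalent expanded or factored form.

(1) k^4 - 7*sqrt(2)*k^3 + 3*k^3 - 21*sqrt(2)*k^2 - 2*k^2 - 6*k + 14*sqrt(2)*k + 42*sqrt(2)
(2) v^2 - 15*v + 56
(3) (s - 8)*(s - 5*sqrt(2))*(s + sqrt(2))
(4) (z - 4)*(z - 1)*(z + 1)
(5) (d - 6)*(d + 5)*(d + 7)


(1) = (k + 3)*(k - 7*sqrt(2))*(k - sqrt(2))*(k + sqrt(2))
(2) = (v - 8)*(v - 7)
(3) = s^3 - 8*s^2 - 4*sqrt(2)*s^2 - 10*s + 32*sqrt(2)*s + 80
(4) = z^3 - 4*z^2 - z + 4
(5) = d^3 + 6*d^2 - 37*d - 210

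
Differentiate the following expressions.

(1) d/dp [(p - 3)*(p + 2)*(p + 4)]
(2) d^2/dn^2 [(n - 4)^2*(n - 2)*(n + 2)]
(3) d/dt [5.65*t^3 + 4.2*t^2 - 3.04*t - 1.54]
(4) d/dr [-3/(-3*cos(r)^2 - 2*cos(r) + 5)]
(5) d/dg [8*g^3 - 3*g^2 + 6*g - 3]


(1) = 3*p^2 + 6*p - 10
(2) = 12*n^2 - 48*n + 24
(3) = 16.95*t^2 + 8.4*t - 3.04
(4) = 6*(3*cos(r) + 1)*sin(r)/(3*cos(r)^2 + 2*cos(r) - 5)^2
(5) = 24*g^2 - 6*g + 6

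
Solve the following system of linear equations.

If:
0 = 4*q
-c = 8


Then:
c = -8
q = 0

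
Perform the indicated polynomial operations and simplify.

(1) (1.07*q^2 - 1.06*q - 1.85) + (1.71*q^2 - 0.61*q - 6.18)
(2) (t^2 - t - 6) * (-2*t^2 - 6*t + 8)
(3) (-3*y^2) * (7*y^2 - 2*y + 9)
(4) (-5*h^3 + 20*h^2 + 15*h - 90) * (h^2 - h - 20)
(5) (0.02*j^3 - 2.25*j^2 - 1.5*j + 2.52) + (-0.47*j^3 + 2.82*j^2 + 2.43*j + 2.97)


(1) = 2.78*q^2 - 1.67*q - 8.03
(2) = -2*t^4 - 4*t^3 + 26*t^2 + 28*t - 48
(3) = -21*y^4 + 6*y^3 - 27*y^2
(4) = -5*h^5 + 25*h^4 + 95*h^3 - 505*h^2 - 210*h + 1800
(5) = -0.45*j^3 + 0.57*j^2 + 0.93*j + 5.49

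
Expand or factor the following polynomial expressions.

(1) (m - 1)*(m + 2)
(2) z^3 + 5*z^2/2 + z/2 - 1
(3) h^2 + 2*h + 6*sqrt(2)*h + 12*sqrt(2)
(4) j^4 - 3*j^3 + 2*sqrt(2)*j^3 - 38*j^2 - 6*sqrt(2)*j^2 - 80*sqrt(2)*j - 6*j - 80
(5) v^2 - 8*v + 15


(1) = m^2 + m - 2
(2) = (z - 1/2)*(z + 1)*(z + 2)
(3) = (h + 2)*(h + 6*sqrt(2))
(4) = (j - 8)*(j + 5)*(j + sqrt(2))^2
(5) = (v - 5)*(v - 3)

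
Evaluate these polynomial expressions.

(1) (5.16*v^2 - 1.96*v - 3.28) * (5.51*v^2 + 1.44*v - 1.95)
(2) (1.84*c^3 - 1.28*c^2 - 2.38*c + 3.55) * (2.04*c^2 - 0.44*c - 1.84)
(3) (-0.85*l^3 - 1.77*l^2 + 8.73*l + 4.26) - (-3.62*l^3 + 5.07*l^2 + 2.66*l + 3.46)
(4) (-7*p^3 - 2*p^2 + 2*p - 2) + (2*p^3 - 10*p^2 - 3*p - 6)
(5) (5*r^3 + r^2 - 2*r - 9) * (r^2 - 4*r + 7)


(1) = 28.4316*v^4 - 3.3692*v^3 - 30.9572*v^2 - 0.9012*v + 6.396
(2) = 3.7536*c^5 - 3.4208*c^4 - 7.6776*c^3 + 10.6444*c^2 + 2.8172*c - 6.532
(3) = 2.77*l^3 - 6.84*l^2 + 6.07*l + 0.8
(4) = -5*p^3 - 12*p^2 - p - 8
(5) = 5*r^5 - 19*r^4 + 29*r^3 + 6*r^2 + 22*r - 63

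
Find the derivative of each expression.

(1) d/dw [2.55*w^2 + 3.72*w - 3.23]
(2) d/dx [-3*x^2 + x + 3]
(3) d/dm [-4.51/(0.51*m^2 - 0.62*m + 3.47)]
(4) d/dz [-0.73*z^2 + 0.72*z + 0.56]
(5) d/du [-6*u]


(1) = 5.1*w + 3.72
(2) = 1 - 6*x
(3) = (4.6002*m - 2.7962)/(0.51*m^2 - 0.62*m + 3.47)^2
(4) = 0.72 - 1.46*z
(5) = -6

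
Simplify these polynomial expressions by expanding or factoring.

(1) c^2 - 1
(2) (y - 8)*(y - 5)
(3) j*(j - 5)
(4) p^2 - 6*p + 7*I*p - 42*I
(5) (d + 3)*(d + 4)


(1) = (c - 1)*(c + 1)
(2) = y^2 - 13*y + 40
(3) = j^2 - 5*j
(4) = (p - 6)*(p + 7*I)
(5) = d^2 + 7*d + 12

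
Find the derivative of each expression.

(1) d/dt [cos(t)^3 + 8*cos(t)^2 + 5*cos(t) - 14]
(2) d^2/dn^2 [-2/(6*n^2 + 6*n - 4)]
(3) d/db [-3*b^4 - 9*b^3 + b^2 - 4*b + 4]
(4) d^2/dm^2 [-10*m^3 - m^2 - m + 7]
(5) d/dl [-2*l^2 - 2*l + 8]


(1) = (3*sin(t)^2 - 16*cos(t) - 8)*sin(t)
(2) = 6*(3*n^2 + 3*n - 3*(2*n + 1)^2 - 2)/(3*n^2 + 3*n - 2)^3
(3) = -12*b^3 - 27*b^2 + 2*b - 4
(4) = -60*m - 2
(5) = -4*l - 2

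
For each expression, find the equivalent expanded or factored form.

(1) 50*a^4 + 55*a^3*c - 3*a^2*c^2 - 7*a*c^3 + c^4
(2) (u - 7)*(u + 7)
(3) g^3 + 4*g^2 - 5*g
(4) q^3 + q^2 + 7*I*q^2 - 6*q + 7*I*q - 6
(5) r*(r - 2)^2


(1) = (-5*a + c)^2*(a + c)*(2*a + c)
(2) = u^2 - 49
(3) = g*(g - 1)*(g + 5)
(4) = (q + 1)*(q + I)*(q + 6*I)
(5) = r^3 - 4*r^2 + 4*r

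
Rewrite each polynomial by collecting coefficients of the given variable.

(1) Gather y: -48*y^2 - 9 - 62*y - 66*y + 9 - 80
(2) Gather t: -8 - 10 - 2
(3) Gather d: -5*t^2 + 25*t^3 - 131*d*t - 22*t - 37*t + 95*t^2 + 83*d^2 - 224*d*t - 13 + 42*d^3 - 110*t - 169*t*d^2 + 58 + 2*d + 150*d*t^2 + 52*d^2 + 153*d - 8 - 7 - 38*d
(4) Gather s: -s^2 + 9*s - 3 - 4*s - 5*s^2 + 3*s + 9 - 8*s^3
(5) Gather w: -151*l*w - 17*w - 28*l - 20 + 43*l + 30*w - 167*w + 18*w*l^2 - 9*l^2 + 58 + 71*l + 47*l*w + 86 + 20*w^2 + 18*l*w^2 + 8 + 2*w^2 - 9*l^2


(1) = -48*y^2 - 128*y - 80
(2) = -20
(3) = 42*d^3 + d^2*(135 - 169*t) + d*(150*t^2 - 355*t + 117) + 25*t^3 + 90*t^2 - 169*t + 30
(4) = -8*s^3 - 6*s^2 + 8*s + 6
(5) = -18*l^2 + 86*l + w^2*(18*l + 22) + w*(18*l^2 - 104*l - 154) + 132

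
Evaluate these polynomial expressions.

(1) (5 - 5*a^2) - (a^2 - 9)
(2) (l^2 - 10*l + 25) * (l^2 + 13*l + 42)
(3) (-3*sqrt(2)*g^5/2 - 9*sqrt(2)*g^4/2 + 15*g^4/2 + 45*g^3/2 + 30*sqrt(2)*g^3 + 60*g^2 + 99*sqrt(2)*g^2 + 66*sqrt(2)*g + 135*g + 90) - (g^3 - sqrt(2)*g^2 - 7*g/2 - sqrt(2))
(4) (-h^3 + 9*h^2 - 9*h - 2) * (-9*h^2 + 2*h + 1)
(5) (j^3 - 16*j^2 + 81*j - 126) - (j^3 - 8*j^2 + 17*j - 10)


(1) = 14 - 6*a^2
(2) = l^4 + 3*l^3 - 63*l^2 - 95*l + 1050
(3) = -3*sqrt(2)*g^5/2 - 9*sqrt(2)*g^4/2 + 15*g^4/2 + 43*g^3/2 + 30*sqrt(2)*g^3 + 60*g^2 + 100*sqrt(2)*g^2 + 66*sqrt(2)*g + 277*g/2 + sqrt(2) + 90
(4) = 9*h^5 - 83*h^4 + 98*h^3 + 9*h^2 - 13*h - 2
(5) = -8*j^2 + 64*j - 116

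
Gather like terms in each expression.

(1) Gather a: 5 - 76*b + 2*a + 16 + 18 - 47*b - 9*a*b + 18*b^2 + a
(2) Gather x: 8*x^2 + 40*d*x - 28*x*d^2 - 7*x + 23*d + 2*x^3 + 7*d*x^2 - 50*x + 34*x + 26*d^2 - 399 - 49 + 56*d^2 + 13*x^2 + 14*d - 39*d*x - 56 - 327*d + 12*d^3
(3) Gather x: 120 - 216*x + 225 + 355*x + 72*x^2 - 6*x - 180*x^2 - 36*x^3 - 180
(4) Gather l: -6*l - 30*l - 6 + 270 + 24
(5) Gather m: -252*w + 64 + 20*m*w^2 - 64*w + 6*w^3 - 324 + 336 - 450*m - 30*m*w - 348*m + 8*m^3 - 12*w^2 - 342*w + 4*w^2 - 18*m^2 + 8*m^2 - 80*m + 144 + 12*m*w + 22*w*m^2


(1) = a*(3 - 9*b) + 18*b^2 - 123*b + 39
(2) = 12*d^3 + 82*d^2 - 290*d + 2*x^3 + x^2*(7*d + 21) + x*(-28*d^2 + d - 23) - 504
(3) = -36*x^3 - 108*x^2 + 133*x + 165
(4) = 288 - 36*l
(5) = 8*m^3 + m^2*(22*w - 10) + m*(20*w^2 - 18*w - 878) + 6*w^3 - 8*w^2 - 658*w + 220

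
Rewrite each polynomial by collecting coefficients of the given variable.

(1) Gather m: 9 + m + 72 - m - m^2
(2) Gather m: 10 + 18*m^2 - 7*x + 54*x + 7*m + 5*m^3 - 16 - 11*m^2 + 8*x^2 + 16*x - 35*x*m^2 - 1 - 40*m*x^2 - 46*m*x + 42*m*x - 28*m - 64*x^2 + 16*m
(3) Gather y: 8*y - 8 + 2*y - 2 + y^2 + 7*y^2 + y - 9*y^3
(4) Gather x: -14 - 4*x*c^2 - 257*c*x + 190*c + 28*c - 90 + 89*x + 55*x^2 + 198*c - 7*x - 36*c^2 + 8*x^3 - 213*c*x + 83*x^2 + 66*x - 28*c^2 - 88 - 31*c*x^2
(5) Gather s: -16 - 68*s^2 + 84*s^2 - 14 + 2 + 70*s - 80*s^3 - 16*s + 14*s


(1) = 81 - m^2
(2) = 5*m^3 + m^2*(7 - 35*x) + m*(-40*x^2 - 4*x - 5) - 56*x^2 + 63*x - 7
(3) = -9*y^3 + 8*y^2 + 11*y - 10
(4) = -64*c^2 + 416*c + 8*x^3 + x^2*(138 - 31*c) + x*(-4*c^2 - 470*c + 148) - 192
(5) = -80*s^3 + 16*s^2 + 68*s - 28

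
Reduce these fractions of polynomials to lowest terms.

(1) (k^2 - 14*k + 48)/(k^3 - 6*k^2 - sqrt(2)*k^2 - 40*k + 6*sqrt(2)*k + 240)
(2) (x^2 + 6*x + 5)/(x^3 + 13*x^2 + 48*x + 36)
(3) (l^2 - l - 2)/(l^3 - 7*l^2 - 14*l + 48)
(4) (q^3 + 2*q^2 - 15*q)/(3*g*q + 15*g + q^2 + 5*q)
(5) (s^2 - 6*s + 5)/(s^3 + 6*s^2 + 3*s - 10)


(1) = (k - 8)/(k^2 - sqrt(2)*k - 40)
(2) = (x + 5)/(x^2 + 12*x + 36)
(3) = (l + 1)/(l^2 - 5*l - 24)
(4) = (q^2 - 3*q)/(3*g + q)
(5) = (s - 5)/(s^2 + 7*s + 10)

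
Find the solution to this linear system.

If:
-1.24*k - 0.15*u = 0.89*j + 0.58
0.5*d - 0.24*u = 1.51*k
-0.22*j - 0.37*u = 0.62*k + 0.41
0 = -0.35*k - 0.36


Then:
d = -3.03
j = 0.75
k = -1.03
u = 0.17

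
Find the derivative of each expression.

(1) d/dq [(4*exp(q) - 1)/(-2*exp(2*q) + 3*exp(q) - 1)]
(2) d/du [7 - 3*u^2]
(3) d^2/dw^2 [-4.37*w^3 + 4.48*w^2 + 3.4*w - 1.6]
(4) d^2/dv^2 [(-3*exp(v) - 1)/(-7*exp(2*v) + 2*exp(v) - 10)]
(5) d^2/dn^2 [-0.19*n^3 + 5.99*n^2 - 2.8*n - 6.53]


(1) = (8*exp(2*q) - 4*exp(q) - 1)*exp(q)/(4*exp(4*q) - 12*exp(3*q) + 13*exp(2*q) - 6*exp(q) + 1)
(2) = -6*u
(3) = 8.96 - 26.22*w
(4) = (147*exp(4*v) + 238*exp(3*v) - 1302*exp(2*v) - 216*exp(v) + 320)*exp(v)/(343*exp(6*v) - 294*exp(5*v) + 1554*exp(4*v) - 848*exp(3*v) + 2220*exp(2*v) - 600*exp(v) + 1000)
(5) = 11.98 - 1.14*n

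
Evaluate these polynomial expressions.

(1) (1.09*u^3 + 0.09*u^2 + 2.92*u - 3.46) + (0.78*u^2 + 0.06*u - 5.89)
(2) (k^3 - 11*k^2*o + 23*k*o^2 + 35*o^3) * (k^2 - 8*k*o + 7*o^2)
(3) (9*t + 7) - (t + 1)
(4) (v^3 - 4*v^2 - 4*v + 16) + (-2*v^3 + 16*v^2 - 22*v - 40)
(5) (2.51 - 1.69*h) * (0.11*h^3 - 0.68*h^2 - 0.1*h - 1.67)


(1) = 1.09*u^3 + 0.87*u^2 + 2.98*u - 9.35
(2) = k^5 - 19*k^4*o + 118*k^3*o^2 - 226*k^2*o^3 - 119*k*o^4 + 245*o^5
(3) = 8*t + 6
(4) = -v^3 + 12*v^2 - 26*v - 24
(5) = -0.1859*h^4 + 1.4253*h^3 - 1.5378*h^2 + 2.5713*h - 4.1917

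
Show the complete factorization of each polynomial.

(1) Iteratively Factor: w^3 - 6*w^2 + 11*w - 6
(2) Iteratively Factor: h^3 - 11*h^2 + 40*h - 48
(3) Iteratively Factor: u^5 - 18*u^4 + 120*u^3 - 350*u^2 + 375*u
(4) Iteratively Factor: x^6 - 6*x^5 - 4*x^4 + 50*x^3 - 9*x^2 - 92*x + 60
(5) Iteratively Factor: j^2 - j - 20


(1) = (w - 2)*(w^2 - 4*w + 3) = (w - 3)*(w - 2)*(w - 1)
(2) = (h - 3)*(h^2 - 8*h + 16) = (h - 4)*(h - 3)*(h - 4)
(3) = (u - 5)*(u^4 - 13*u^3 + 55*u^2 - 75*u) = (u - 5)^2*(u^3 - 8*u^2 + 15*u) = (u - 5)^3*(u^2 - 3*u) = u*(u - 5)^3*(u - 3)
(4) = (x - 1)*(x^5 - 5*x^4 - 9*x^3 + 41*x^2 + 32*x - 60) = (x - 1)*(x + 2)*(x^4 - 7*x^3 + 5*x^2 + 31*x - 30) = (x - 5)*(x - 1)*(x + 2)*(x^3 - 2*x^2 - 5*x + 6) = (x - 5)*(x - 1)^2*(x + 2)*(x^2 - x - 6) = (x - 5)*(x - 3)*(x - 1)^2*(x + 2)*(x + 2)
(5) = (j + 4)*(j - 5)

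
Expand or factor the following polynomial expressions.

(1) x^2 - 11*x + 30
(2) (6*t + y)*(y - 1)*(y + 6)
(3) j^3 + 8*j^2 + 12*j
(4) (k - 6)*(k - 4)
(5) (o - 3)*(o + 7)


(1) = (x - 6)*(x - 5)
(2) = 6*t*y^2 + 30*t*y - 36*t + y^3 + 5*y^2 - 6*y
(3) = j*(j + 2)*(j + 6)
(4) = k^2 - 10*k + 24
(5) = o^2 + 4*o - 21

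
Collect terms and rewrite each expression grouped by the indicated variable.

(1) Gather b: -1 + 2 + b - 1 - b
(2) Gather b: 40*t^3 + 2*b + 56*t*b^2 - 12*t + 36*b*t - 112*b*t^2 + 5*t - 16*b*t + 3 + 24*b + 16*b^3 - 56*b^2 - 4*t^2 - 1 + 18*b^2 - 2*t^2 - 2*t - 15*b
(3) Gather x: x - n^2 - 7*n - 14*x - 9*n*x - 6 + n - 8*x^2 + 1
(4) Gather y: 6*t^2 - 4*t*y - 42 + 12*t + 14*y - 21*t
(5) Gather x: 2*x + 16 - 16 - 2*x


(1) = 0
(2) = 16*b^3 + b^2*(56*t - 38) + b*(-112*t^2 + 20*t + 11) + 40*t^3 - 6*t^2 - 9*t + 2
(3) = -n^2 - 6*n - 8*x^2 + x*(-9*n - 13) - 5
(4) = 6*t^2 - 9*t + y*(14 - 4*t) - 42
(5) = 0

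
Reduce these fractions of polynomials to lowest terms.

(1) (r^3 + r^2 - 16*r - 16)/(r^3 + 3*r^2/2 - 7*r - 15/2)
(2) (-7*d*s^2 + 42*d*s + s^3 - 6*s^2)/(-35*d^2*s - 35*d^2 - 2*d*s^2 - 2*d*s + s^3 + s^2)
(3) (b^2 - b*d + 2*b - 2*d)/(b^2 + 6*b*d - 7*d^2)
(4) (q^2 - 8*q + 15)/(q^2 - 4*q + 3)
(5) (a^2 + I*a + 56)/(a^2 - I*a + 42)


(1) = (2*r^2 - 32)/(2*r^2 + r - 15)
(2) = (s^2 - 6*s)/(5*d*s + 5*d + s^2 + s)
(3) = (b + 2)/(b + 7*d)
(4) = (q - 5)/(q - 1)
(5) = (a + 8*I)/(a + 6*I)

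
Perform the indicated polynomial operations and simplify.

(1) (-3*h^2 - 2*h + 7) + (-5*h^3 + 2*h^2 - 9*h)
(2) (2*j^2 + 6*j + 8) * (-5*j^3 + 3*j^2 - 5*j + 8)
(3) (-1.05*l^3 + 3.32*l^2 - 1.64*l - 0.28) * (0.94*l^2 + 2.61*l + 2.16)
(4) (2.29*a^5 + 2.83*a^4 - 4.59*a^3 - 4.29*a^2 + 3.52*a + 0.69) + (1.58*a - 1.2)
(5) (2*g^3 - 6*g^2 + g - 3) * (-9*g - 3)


(1) = -5*h^3 - h^2 - 11*h + 7
(2) = -10*j^5 - 24*j^4 - 32*j^3 + 10*j^2 + 8*j + 64
(3) = -0.987*l^5 + 0.3803*l^4 + 4.8556*l^3 + 2.6276*l^2 - 4.2732*l - 0.6048
(4) = 2.29*a^5 + 2.83*a^4 - 4.59*a^3 - 4.29*a^2 + 5.1*a - 0.51
(5) = -18*g^4 + 48*g^3 + 9*g^2 + 24*g + 9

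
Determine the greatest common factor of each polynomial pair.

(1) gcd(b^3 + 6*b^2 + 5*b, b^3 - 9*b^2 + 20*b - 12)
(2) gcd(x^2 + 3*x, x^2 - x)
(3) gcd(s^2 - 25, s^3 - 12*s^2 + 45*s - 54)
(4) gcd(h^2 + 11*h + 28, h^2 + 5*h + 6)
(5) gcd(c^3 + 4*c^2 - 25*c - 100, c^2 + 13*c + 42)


(1) = 1
(2) = x
(3) = 1
(4) = 1
(5) = gcd((c - 5)*(c + 4)*(c + 5), (c + 6)*(c + 7)) = 1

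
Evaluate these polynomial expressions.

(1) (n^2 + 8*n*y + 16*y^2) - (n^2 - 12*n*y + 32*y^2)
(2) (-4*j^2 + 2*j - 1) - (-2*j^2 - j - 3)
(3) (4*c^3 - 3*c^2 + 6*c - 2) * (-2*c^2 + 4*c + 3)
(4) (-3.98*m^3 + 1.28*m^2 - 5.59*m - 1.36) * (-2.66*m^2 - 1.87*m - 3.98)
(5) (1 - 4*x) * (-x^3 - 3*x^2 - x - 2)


(1) = 20*n*y - 16*y^2
(2) = -2*j^2 + 3*j + 2
(3) = -8*c^5 + 22*c^4 - 12*c^3 + 19*c^2 + 10*c - 6
(4) = 10.5868*m^5 + 4.0378*m^4 + 28.3162*m^3 + 8.9765*m^2 + 24.7914*m + 5.4128
(5) = 4*x^4 + 11*x^3 + x^2 + 7*x - 2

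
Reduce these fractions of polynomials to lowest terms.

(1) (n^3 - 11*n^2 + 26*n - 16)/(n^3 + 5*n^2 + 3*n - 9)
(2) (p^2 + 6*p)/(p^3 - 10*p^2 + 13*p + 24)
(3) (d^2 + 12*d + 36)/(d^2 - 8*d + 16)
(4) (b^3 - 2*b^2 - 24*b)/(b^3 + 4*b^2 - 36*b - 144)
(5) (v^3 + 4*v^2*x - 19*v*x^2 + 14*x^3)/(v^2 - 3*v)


(1) = (n^2 - 10*n + 16)/(n^2 + 6*n + 9)
(2) = (p^2 + 6*p)/(p^3 - 10*p^2 + 13*p + 24)
(3) = (d^2 + 12*d + 36)/(d^2 - 8*d + 16)
(4) = b/(b + 6)
(5) = (v^3 + 4*v^2*x - 19*v*x^2 + 14*x^3)/(v^2 - 3*v)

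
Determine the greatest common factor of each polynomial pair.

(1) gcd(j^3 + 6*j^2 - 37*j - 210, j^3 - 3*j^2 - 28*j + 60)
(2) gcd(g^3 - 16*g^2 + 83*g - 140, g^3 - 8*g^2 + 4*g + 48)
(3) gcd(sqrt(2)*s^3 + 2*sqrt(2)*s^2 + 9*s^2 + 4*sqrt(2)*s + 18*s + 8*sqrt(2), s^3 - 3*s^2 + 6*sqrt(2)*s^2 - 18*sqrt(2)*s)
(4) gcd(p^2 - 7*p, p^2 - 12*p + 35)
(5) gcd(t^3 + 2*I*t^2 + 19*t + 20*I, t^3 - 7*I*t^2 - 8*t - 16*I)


(1) = gcd((j - 6)*(j + 5)*(j + 7), (j - 6)*(j - 2)*(j + 5)) = j^2 - j - 30
(2) = g - 4
(3) = 1
(4) = gcd(p*(p - 7), (p - 7)*(p - 5)) = p - 7
(5) = gcd((t - 4*I)*(t + I)*(t + 5*I), (t - 4*I)^2*(t + I)) = t^2 - 3*I*t + 4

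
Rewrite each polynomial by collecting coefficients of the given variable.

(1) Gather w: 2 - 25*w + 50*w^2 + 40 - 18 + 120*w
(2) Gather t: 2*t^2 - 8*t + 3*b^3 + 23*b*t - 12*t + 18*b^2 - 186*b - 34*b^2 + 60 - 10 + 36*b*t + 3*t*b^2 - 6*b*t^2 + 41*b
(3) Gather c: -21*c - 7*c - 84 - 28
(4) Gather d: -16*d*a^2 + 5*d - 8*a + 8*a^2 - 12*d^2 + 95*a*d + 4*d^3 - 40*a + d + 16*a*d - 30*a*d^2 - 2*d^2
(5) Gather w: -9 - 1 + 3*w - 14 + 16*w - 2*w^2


(1) = 50*w^2 + 95*w + 24
(2) = 3*b^3 - 16*b^2 - 145*b + t^2*(2 - 6*b) + t*(3*b^2 + 59*b - 20) + 50
(3) = -28*c - 112
(4) = 8*a^2 - 48*a + 4*d^3 + d^2*(-30*a - 14) + d*(-16*a^2 + 111*a + 6)
(5) = -2*w^2 + 19*w - 24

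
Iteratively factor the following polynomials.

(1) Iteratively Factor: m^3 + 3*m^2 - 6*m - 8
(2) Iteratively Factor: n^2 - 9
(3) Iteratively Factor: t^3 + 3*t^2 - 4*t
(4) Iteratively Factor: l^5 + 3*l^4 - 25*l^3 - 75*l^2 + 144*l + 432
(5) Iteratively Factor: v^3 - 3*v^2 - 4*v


(1) = (m + 4)*(m^2 - m - 2) = (m - 2)*(m + 4)*(m + 1)
(2) = (n + 3)*(n - 3)
(3) = (t + 4)*(t^2 - t) = (t - 1)*(t + 4)*(t)
(4) = (l - 3)*(l^4 + 6*l^3 - 7*l^2 - 96*l - 144) = (l - 3)*(l + 3)*(l^3 + 3*l^2 - 16*l - 48) = (l - 3)*(l + 3)*(l + 4)*(l^2 - l - 12) = (l - 4)*(l - 3)*(l + 3)*(l + 4)*(l + 3)
(5) = (v)*(v^2 - 3*v - 4) = v*(v - 4)*(v + 1)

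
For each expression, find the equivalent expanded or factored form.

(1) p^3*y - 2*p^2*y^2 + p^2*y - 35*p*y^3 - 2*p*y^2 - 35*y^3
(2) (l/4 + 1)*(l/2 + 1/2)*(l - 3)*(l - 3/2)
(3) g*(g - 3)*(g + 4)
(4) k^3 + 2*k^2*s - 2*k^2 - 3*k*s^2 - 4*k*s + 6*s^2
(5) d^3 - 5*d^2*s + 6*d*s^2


(1) = (p - 7*y)*(p + 5*y)*(p*y + y)
(2) = l^4/8 + l^3/16 - 7*l^2/4 + 9*l/16 + 9/4
(3) = g^3 + g^2 - 12*g
(4) = (k - 2)*(k - s)*(k + 3*s)
(5) = d*(d - 3*s)*(d - 2*s)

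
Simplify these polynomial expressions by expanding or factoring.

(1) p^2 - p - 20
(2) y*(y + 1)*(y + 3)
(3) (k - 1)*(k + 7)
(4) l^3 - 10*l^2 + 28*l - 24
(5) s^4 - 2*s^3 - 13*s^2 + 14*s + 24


(1) = (p - 5)*(p + 4)
(2) = y^3 + 4*y^2 + 3*y
(3) = k^2 + 6*k - 7
(4) = (l - 6)*(l - 2)^2
(5) = (s - 4)*(s - 2)*(s + 1)*(s + 3)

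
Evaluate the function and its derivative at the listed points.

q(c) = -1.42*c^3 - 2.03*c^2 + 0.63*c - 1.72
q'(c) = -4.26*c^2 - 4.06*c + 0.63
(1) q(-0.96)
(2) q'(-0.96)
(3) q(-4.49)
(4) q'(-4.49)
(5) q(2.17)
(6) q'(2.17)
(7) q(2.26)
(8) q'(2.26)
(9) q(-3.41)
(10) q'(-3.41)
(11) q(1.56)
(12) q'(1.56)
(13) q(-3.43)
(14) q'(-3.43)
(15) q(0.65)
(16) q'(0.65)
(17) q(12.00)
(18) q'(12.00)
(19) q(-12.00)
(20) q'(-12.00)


(1) = -2.94
(2) = 0.60
(3) = 83.06
(4) = -67.02
(5) = -24.42
(6) = -28.24
(7) = -27.06
(8) = -30.30
(9) = 28.83
(10) = -35.06
(11) = -11.07
(12) = -16.07
(13) = 29.54
(14) = -35.56
(15) = -2.56
(16) = -3.81
(17) = -2740.24
(18) = -661.53
(19) = 2152.16
(20) = -564.09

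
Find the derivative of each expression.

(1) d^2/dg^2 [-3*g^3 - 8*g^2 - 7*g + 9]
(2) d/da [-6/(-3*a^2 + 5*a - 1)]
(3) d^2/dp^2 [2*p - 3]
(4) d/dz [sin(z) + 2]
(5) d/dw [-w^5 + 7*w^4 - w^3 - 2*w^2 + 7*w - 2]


(1) = -18*g - 16
(2) = 6*(5 - 6*a)/(3*a^2 - 5*a + 1)^2
(3) = 0
(4) = cos(z)
(5) = -5*w^4 + 28*w^3 - 3*w^2 - 4*w + 7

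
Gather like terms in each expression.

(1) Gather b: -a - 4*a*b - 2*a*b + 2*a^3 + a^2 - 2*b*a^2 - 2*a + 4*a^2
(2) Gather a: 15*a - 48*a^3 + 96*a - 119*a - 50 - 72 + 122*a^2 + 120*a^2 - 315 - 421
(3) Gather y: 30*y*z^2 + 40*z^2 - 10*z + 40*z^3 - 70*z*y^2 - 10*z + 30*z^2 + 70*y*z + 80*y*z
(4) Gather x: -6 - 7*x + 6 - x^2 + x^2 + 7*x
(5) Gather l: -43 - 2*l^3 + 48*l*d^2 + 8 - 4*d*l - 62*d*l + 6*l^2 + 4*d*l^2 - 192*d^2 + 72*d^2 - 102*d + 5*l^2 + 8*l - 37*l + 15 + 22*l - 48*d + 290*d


(1) = 2*a^3 + 5*a^2 - 3*a + b*(-2*a^2 - 6*a)
(2) = -48*a^3 + 242*a^2 - 8*a - 858
(3) = -70*y^2*z + y*(30*z^2 + 150*z) + 40*z^3 + 70*z^2 - 20*z
(4) = 0
(5) = -120*d^2 + 140*d - 2*l^3 + l^2*(4*d + 11) + l*(48*d^2 - 66*d - 7) - 20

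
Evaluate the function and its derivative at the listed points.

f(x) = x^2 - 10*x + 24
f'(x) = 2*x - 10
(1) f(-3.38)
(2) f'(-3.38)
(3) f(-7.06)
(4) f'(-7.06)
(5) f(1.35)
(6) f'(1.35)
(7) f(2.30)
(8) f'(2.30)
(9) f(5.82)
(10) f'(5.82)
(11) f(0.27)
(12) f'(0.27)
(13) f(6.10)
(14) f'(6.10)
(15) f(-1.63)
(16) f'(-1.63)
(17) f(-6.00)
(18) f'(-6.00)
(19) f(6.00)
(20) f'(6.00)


(1) = 69.22
(2) = -16.76
(3) = 144.44
(4) = -24.12
(5) = 12.32
(6) = -7.30
(7) = 6.29
(8) = -5.40
(9) = -0.33
(10) = 1.64
(11) = 21.37
(12) = -9.46
(13) = 0.21
(14) = 2.20
(15) = 42.96
(16) = -13.26
(17) = 120.00
(18) = -22.00
(19) = 0.00
(20) = 2.00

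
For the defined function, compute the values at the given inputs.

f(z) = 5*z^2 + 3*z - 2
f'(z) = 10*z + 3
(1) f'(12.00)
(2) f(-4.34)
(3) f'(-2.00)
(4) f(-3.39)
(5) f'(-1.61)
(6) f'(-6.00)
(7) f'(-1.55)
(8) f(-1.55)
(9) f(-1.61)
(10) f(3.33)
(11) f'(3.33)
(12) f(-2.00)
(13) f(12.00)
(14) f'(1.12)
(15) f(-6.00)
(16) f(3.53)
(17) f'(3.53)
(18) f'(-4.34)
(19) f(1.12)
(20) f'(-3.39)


(1) = 123.00
(2) = 79.16
(3) = -17.00
(4) = 45.29
(5) = -13.10
(6) = -57.00
(7) = -12.50
(8) = 5.36
(9) = 6.13
(10) = 63.43
(11) = 36.30
(12) = 12.00
(13) = 754.00
(14) = 14.20
(15) = 160.00
(16) = 70.89
(17) = 38.30
(18) = -40.40
(19) = 7.63
(20) = -30.90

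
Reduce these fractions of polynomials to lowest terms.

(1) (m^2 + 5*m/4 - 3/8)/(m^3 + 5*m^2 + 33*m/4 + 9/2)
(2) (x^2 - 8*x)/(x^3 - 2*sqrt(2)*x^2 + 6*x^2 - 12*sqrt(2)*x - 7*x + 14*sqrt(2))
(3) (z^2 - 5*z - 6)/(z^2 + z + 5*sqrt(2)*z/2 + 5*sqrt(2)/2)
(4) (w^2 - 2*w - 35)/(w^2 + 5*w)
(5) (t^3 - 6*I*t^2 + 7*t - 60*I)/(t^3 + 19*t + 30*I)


(1) = (4*m - 1)/(4*m^2 + 14*m + 12)
(2) = (x^2 - 8*x)/(x^3 + x^2*(6 - 2*sqrt(2)) + x*(-12*sqrt(2) - 7) + 14*sqrt(2))
(3) = (2*z - 12)/(2*z + 5*sqrt(2))
(4) = (w - 7)/w
(5) = (t - 4*I)/(t + 2*I)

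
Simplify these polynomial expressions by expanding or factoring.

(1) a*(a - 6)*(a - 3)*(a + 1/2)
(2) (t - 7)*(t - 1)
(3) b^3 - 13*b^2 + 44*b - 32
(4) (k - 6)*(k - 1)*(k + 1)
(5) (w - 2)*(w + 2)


(1) = a^4 - 17*a^3/2 + 27*a^2/2 + 9*a
(2) = t^2 - 8*t + 7
(3) = (b - 8)*(b - 4)*(b - 1)
(4) = k^3 - 6*k^2 - k + 6
(5) = w^2 - 4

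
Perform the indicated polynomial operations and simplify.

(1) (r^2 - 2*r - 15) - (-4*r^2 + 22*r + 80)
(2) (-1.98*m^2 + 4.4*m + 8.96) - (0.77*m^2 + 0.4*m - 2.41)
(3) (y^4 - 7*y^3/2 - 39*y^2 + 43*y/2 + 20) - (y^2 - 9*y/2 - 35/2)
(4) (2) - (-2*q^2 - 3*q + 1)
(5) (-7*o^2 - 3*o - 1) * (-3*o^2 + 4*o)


(1) = 5*r^2 - 24*r - 95
(2) = -2.75*m^2 + 4.0*m + 11.37
(3) = y^4 - 7*y^3/2 - 40*y^2 + 26*y + 75/2
(4) = 2*q^2 + 3*q + 1
(5) = 21*o^4 - 19*o^3 - 9*o^2 - 4*o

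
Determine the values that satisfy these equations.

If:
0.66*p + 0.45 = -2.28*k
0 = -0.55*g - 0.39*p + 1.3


Then:
g = 2.36363636363636 - 0.709090909090909*p
k = -0.289473684210526*p - 0.197368421052632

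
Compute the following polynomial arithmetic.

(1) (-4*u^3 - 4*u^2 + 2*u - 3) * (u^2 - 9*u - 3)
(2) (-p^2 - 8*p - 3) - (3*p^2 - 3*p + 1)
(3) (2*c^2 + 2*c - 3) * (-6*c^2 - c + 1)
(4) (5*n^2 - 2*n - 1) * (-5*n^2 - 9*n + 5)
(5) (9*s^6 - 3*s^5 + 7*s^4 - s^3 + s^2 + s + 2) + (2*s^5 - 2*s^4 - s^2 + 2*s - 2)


(1) = -4*u^5 + 32*u^4 + 50*u^3 - 9*u^2 + 21*u + 9
(2) = -4*p^2 - 5*p - 4
(3) = -12*c^4 - 14*c^3 + 18*c^2 + 5*c - 3
(4) = -25*n^4 - 35*n^3 + 48*n^2 - n - 5
(5) = 9*s^6 - s^5 + 5*s^4 - s^3 + 3*s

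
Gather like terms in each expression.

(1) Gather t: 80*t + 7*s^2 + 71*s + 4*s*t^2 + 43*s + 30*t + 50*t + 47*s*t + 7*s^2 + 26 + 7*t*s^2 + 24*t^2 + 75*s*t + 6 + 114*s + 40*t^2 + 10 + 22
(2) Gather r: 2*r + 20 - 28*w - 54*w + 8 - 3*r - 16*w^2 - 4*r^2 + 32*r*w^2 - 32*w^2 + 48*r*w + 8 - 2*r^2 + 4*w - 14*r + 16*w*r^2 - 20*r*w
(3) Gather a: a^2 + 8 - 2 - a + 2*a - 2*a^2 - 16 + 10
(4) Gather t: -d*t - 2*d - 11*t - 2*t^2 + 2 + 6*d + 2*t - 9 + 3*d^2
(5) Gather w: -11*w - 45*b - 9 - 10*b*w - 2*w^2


(1) = 14*s^2 + 228*s + t^2*(4*s + 64) + t*(7*s^2 + 122*s + 160) + 64
(2) = r^2*(16*w - 6) + r*(32*w^2 + 28*w - 15) - 48*w^2 - 78*w + 36
(3) = -a^2 + a
(4) = 3*d^2 + 4*d - 2*t^2 + t*(-d - 9) - 7
(5) = -45*b - 2*w^2 + w*(-10*b - 11) - 9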